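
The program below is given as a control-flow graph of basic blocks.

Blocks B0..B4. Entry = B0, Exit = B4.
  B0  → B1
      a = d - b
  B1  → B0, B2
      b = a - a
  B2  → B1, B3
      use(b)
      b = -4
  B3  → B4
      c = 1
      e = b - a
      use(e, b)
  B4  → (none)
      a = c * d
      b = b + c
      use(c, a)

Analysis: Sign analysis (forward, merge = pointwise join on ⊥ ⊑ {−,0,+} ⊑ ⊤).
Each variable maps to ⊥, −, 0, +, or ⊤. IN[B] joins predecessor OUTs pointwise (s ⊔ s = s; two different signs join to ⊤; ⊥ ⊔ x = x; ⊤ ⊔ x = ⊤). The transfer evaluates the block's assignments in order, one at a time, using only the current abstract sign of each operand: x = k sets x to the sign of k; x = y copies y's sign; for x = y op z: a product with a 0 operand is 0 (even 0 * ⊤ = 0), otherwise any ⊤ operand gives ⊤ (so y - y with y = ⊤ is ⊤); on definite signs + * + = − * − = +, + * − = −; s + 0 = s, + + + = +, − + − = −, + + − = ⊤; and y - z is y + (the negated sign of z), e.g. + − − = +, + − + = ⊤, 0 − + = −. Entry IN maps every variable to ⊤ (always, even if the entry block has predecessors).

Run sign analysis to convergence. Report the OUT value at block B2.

Answer: {a: ⊤, b: -, c: ⊤, d: ⊤, e: ⊤, f: ⊤}

Derivation:
Fixpoint table:
  B0:  IN=(all ⊤)  OUT=(all ⊤)
  B1:  IN=(all ⊤)  OUT=(all ⊤)
  B2:  IN=(all ⊤)  OUT={b:-; rest ⊤}
  B3:  IN={b:-; rest ⊤}  OUT={b:-, c:+; rest ⊤}
  B4:  IN={b:-, c:+; rest ⊤}  OUT={c:+; rest ⊤}

Merge at B2: IN[B2] = OUT[B1] = {a: ⊤, b: ⊤, c: ⊤, d: ⊤, e: ⊤, f: ⊤}
Applying B2's transfer function to that IN value gives OUT[B2] (row B2 above).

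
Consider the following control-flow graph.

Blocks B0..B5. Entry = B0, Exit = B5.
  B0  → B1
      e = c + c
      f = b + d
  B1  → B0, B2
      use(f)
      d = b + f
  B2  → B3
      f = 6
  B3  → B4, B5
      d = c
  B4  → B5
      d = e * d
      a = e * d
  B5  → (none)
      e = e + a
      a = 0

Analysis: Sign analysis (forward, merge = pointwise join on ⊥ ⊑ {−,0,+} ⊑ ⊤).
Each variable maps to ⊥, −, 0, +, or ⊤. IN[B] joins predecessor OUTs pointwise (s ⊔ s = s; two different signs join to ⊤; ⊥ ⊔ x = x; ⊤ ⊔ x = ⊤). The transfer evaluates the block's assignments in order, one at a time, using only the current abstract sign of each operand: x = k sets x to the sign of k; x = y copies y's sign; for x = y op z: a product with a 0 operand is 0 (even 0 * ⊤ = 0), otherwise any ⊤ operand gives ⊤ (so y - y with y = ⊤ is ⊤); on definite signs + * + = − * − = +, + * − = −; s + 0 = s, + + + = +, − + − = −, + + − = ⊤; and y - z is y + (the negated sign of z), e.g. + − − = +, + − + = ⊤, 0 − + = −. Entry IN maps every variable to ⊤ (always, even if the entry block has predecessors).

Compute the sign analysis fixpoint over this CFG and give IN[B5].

Answer: {a: ⊤, b: ⊤, c: ⊤, d: ⊤, e: ⊤, f: +}

Trace:
Fixpoint table:
  B0:   IN=(all ⊤)   OUT=(all ⊤)
  B1:   IN=(all ⊤)   OUT=(all ⊤)
  B2:   IN=(all ⊤)   OUT={f:+; rest ⊤}
  B3:   IN={f:+; rest ⊤}   OUT={f:+; rest ⊤}
  B4:   IN={f:+; rest ⊤}   OUT={f:+; rest ⊤}
  B5:   IN={f:+; rest ⊤}   OUT={a:0, f:+; rest ⊤}

Merge at B5: IN[B5] = OUT[B3] ⊔ OUT[B4] = {a: ⊤, b: ⊤, c: ⊤, d: ⊤, e: ⊤, f: +}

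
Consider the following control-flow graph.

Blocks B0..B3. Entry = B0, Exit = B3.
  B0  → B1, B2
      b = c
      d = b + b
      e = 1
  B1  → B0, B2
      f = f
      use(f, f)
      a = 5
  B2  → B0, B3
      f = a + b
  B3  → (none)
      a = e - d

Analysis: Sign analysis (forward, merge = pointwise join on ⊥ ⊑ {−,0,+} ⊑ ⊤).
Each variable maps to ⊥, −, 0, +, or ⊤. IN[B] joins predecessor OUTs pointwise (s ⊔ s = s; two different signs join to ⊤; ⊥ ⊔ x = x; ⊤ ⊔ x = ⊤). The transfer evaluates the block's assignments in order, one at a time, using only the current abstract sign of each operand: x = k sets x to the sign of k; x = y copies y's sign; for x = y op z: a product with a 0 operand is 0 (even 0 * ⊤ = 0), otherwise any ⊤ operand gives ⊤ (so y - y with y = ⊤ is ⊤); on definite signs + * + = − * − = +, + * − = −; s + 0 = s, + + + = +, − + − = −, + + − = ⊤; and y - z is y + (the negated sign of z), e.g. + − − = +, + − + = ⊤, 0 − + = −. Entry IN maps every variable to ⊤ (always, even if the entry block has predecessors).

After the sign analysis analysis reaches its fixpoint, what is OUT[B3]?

Converged values:
  B0:   IN=(all ⊤)   OUT={e:+; rest ⊤}
  B1:   IN={e:+; rest ⊤}   OUT={a:+, e:+; rest ⊤}
  B2:   IN={e:+; rest ⊤}   OUT={e:+; rest ⊤}
  B3:   IN={e:+; rest ⊤}   OUT={e:+; rest ⊤}

Merge at B3: IN[B3] = OUT[B2] = {a: ⊤, b: ⊤, c: ⊤, d: ⊤, e: +, f: ⊤}
Applying B3's transfer function to that IN value gives OUT[B3] (row B3 above).

Answer: {a: ⊤, b: ⊤, c: ⊤, d: ⊤, e: +, f: ⊤}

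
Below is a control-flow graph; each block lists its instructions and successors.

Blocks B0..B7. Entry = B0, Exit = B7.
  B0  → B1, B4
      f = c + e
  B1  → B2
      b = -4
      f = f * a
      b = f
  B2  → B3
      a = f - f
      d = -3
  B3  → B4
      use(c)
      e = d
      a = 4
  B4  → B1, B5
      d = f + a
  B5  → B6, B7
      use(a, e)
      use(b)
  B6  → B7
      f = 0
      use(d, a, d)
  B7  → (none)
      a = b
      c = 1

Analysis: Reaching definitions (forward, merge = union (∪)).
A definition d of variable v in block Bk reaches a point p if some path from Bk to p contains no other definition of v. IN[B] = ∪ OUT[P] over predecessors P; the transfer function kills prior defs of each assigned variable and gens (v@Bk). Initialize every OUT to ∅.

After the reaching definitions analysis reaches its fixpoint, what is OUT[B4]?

Answer: {a@B3, b@B1, d@B4, e@B3, f@B0, f@B1}

Trace:
Fixpoint table:
  B0: | IN={} | OUT={f@B0}
  B1: | IN={a@B3, b@B1, d@B4, e@B3, f@B0, f@B1} | OUT={a@B3, b@B1, d@B4, e@B3, f@B1}
  B2: | IN={a@B3, b@B1, d@B4, e@B3, f@B1} | OUT={a@B2, b@B1, d@B2, e@B3, f@B1}
  B3: | IN={a@B2, b@B1, d@B2, e@B3, f@B1} | OUT={a@B3, b@B1, d@B2, e@B3, f@B1}
  B4: | IN={a@B3, b@B1, d@B2, e@B3, f@B0, f@B1} | OUT={a@B3, b@B1, d@B4, e@B3, f@B0, f@B1}
  B5: | IN={a@B3, b@B1, d@B4, e@B3, f@B0, f@B1} | OUT={a@B3, b@B1, d@B4, e@B3, f@B0, f@B1}
  B6: | IN={a@B3, b@B1, d@B4, e@B3, f@B0, f@B1} | OUT={a@B3, b@B1, d@B4, e@B3, f@B6}
  B7: | IN={a@B3, b@B1, d@B4, e@B3, f@B0, f@B1, f@B6} | OUT={a@B7, b@B1, c@B7, d@B4, e@B3, f@B0, f@B1, f@B6}

Merge at B4: IN[B4] = OUT[B0] ⊔ OUT[B3] = {a@B3, b@B1, d@B2, e@B3, f@B0, f@B1}
Applying B4's transfer function to that IN value gives OUT[B4] (row B4 above).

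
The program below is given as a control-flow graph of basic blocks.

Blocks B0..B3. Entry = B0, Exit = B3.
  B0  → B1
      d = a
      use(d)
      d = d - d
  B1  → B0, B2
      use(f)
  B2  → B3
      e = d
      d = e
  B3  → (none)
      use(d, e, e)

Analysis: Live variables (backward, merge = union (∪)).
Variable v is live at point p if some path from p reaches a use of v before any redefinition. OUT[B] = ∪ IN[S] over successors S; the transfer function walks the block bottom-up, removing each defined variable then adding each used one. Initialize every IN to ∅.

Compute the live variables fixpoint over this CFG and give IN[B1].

Converged values:
  B0: | IN={a, f} | OUT={a, d, f}
  B1: | IN={a, d, f} | OUT={a, d, f}
  B2: | IN={d} | OUT={d, e}
  B3: | IN={d, e} | OUT={}

Merge at B1: OUT[B1] = IN[B0] ⊔ IN[B2] = {a, d, f}
Applying B1's transfer function to that OUT value gives IN[B1] (row B1 above).

Answer: {a, d, f}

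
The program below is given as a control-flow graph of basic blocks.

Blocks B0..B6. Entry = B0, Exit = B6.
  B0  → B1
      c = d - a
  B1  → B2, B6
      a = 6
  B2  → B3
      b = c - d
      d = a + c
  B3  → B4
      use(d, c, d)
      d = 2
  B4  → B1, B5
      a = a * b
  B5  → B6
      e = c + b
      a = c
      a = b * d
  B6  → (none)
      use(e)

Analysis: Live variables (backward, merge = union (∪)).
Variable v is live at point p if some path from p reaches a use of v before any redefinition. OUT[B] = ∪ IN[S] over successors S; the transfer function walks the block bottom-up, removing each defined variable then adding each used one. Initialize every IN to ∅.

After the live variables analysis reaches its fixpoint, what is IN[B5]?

Answer: {b, c, d}

Derivation:
Per-block solution:
  B0:   IN={a, d, e}   OUT={c, d, e}
  B1:   IN={c, d, e}   OUT={a, c, d, e}
  B2:   IN={a, c, d, e}   OUT={a, b, c, d, e}
  B3:   IN={a, b, c, d, e}   OUT={a, b, c, d, e}
  B4:   IN={a, b, c, d, e}   OUT={b, c, d, e}
  B5:   IN={b, c, d}   OUT={e}
  B6:   IN={e}   OUT={}

Merge at B5: OUT[B5] = IN[B6] = {e}
Applying B5's transfer function to that OUT value gives IN[B5] (row B5 above).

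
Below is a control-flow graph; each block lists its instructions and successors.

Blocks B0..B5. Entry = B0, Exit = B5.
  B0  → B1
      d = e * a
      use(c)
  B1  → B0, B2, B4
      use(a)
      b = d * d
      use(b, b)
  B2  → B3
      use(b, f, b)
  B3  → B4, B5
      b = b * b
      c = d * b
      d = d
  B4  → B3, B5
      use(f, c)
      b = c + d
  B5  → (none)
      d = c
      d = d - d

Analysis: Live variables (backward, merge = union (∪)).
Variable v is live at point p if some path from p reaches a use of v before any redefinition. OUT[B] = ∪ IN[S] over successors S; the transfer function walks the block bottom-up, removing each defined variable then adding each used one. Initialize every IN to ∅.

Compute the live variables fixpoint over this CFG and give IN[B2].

Answer: {b, d, f}

Working:
Per-block solution:
  B0:  IN={a, c, e, f}  OUT={a, c, d, e, f}
  B1:  IN={a, c, d, e, f}  OUT={a, b, c, d, e, f}
  B2:  IN={b, d, f}  OUT={b, d, f}
  B3:  IN={b, d, f}  OUT={c, d, f}
  B4:  IN={c, d, f}  OUT={b, c, d, f}
  B5:  IN={c}  OUT={}

Merge at B2: OUT[B2] = IN[B3] = {b, d, f}
Applying B2's transfer function to that OUT value gives IN[B2] (row B2 above).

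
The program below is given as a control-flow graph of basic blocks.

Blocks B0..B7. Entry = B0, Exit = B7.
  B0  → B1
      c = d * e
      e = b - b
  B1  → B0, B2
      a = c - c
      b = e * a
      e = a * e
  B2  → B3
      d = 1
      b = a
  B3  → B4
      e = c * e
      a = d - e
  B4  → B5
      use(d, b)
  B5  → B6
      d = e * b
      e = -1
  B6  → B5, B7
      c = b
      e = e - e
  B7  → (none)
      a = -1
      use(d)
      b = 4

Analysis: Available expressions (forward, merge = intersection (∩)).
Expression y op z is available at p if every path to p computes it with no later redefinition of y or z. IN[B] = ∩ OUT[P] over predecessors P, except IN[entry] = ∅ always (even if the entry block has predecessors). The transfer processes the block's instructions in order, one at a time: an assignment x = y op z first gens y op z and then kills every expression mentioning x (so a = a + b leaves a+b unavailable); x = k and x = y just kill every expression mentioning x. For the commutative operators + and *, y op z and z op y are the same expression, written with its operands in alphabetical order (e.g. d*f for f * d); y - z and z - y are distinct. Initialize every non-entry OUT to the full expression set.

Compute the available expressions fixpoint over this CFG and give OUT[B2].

Answer: {c-c}

Working:
Fixpoint table:
  B0:   IN={}   OUT={b-b}
  B1:   IN={b-b}   OUT={c-c}
  B2:   IN={c-c}   OUT={c-c}
  B3:   IN={c-c}   OUT={c-c, d-e}
  B4:   IN={c-c, d-e}   OUT={c-c, d-e}
  B5:   IN={}   OUT={}
  B6:   IN={}   OUT={}
  B7:   IN={}   OUT={}

Merge at B2: IN[B2] = OUT[B1] = {c-c}
Applying B2's transfer function to that IN value gives OUT[B2] (row B2 above).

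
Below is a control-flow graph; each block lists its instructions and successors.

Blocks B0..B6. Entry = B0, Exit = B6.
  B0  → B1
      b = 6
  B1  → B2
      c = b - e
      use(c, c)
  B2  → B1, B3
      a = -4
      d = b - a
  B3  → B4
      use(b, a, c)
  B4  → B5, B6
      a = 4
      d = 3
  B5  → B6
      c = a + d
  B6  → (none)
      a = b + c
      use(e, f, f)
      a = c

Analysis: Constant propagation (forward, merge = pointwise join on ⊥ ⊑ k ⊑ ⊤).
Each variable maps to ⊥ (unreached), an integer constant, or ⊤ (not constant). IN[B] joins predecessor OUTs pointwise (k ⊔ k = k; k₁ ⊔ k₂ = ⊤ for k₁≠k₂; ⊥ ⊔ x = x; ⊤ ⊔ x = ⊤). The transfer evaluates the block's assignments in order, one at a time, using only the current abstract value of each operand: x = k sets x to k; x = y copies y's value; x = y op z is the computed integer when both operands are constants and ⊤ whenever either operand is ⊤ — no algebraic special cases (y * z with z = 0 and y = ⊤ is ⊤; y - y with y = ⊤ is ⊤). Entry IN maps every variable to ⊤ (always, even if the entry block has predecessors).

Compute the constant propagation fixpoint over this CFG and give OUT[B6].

Answer: {a: ⊤, b: 6, c: ⊤, d: 3, e: ⊤, f: ⊤}

Working:
Converged values:
  B0:   IN=(all ⊤)   OUT={b:6; rest ⊤}
  B1:   IN={b:6; rest ⊤}   OUT={b:6; rest ⊤}
  B2:   IN={b:6; rest ⊤}   OUT={a:-4, b:6, d:10; rest ⊤}
  B3:   IN={a:-4, b:6, d:10; rest ⊤}   OUT={a:-4, b:6, d:10; rest ⊤}
  B4:   IN={a:-4, b:6, d:10; rest ⊤}   OUT={a:4, b:6, d:3; rest ⊤}
  B5:   IN={a:4, b:6, d:3; rest ⊤}   OUT={a:4, b:6, c:7, d:3; rest ⊤}
  B6:   IN={a:4, b:6, d:3; rest ⊤}   OUT={b:6, d:3; rest ⊤}

Merge at B6: IN[B6] = OUT[B4] ⊔ OUT[B5] = {a: 4, b: 6, c: ⊤, d: 3, e: ⊤, f: ⊤}
Applying B6's transfer function to that IN value gives OUT[B6] (row B6 above).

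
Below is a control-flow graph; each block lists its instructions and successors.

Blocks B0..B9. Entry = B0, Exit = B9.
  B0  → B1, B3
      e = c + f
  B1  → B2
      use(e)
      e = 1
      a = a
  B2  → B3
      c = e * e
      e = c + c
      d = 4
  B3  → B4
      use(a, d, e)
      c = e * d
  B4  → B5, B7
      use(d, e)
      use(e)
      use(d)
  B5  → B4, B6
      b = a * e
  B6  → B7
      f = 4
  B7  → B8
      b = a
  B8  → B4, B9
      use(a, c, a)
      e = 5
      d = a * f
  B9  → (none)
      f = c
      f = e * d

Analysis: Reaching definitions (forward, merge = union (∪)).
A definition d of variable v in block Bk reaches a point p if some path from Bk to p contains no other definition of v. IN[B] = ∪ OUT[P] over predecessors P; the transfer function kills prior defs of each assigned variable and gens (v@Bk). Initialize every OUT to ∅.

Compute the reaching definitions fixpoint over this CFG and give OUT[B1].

Fixpoint table:
  B0:  IN={}  OUT={e@B0}
  B1:  IN={e@B0}  OUT={a@B1, e@B1}
  B2:  IN={a@B1, e@B1}  OUT={a@B1, c@B2, d@B2, e@B2}
  B3:  IN={a@B1, c@B2, d@B2, e@B0, e@B2}  OUT={a@B1, c@B3, d@B2, e@B0, e@B2}
  B4:  IN={a@B1, b@B5, b@B7, c@B3, d@B2, d@B8, e@B0, e@B2, e@B8, f@B6}  OUT={a@B1, b@B5, b@B7, c@B3, d@B2, d@B8, e@B0, e@B2, e@B8, f@B6}
  B5:  IN={a@B1, b@B5, b@B7, c@B3, d@B2, d@B8, e@B0, e@B2, e@B8, f@B6}  OUT={a@B1, b@B5, c@B3, d@B2, d@B8, e@B0, e@B2, e@B8, f@B6}
  B6:  IN={a@B1, b@B5, c@B3, d@B2, d@B8, e@B0, e@B2, e@B8, f@B6}  OUT={a@B1, b@B5, c@B3, d@B2, d@B8, e@B0, e@B2, e@B8, f@B6}
  B7:  IN={a@B1, b@B5, b@B7, c@B3, d@B2, d@B8, e@B0, e@B2, e@B8, f@B6}  OUT={a@B1, b@B7, c@B3, d@B2, d@B8, e@B0, e@B2, e@B8, f@B6}
  B8:  IN={a@B1, b@B7, c@B3, d@B2, d@B8, e@B0, e@B2, e@B8, f@B6}  OUT={a@B1, b@B7, c@B3, d@B8, e@B8, f@B6}
  B9:  IN={a@B1, b@B7, c@B3, d@B8, e@B8, f@B6}  OUT={a@B1, b@B7, c@B3, d@B8, e@B8, f@B9}

Merge at B1: IN[B1] = OUT[B0] = {e@B0}
Applying B1's transfer function to that IN value gives OUT[B1] (row B1 above).

Answer: {a@B1, e@B1}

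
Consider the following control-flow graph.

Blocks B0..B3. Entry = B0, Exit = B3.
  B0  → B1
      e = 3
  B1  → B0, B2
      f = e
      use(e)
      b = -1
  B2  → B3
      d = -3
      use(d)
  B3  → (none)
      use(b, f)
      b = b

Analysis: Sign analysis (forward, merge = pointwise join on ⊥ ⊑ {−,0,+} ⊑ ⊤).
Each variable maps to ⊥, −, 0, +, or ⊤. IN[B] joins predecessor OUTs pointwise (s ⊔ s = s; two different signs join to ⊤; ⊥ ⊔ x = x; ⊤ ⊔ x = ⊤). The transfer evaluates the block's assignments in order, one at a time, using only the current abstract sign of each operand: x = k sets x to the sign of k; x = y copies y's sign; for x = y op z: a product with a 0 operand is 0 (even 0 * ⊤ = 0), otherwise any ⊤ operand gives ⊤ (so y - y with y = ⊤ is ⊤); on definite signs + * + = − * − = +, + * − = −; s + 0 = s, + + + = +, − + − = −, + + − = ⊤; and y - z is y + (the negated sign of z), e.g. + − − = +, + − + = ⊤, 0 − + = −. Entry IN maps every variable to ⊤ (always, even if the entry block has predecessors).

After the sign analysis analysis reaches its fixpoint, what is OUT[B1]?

Converged values:
  B0: | IN=(all ⊤) | OUT={e:+; rest ⊤}
  B1: | IN={e:+; rest ⊤} | OUT={b:-, e:+, f:+; rest ⊤}
  B2: | IN={b:-, e:+, f:+; rest ⊤} | OUT={b:-, d:-, e:+, f:+; rest ⊤}
  B3: | IN={b:-, d:-, e:+, f:+; rest ⊤} | OUT={b:-, d:-, e:+, f:+; rest ⊤}

Merge at B1: IN[B1] = OUT[B0] = {a: ⊤, b: ⊤, c: ⊤, d: ⊤, e: +, f: ⊤}
Applying B1's transfer function to that IN value gives OUT[B1] (row B1 above).

Answer: {a: ⊤, b: -, c: ⊤, d: ⊤, e: +, f: +}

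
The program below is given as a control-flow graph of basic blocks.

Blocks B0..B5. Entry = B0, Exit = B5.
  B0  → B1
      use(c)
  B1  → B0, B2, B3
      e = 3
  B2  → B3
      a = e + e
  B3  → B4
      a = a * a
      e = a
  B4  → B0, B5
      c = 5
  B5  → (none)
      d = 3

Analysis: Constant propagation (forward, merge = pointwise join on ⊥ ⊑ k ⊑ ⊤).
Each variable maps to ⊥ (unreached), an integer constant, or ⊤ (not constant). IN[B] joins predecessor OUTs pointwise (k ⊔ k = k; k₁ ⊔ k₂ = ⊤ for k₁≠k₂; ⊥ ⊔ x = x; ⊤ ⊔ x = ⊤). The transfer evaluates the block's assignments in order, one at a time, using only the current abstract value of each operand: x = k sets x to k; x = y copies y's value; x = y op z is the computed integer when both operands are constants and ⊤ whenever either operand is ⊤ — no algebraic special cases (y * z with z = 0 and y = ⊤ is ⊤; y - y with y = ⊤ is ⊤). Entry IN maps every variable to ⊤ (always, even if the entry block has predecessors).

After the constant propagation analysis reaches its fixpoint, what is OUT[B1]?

Answer: {a: ⊤, b: ⊤, c: ⊤, d: ⊤, e: 3, f: ⊤}

Derivation:
Converged values:
  B0:  IN=(all ⊤)  OUT=(all ⊤)
  B1:  IN=(all ⊤)  OUT={e:3; rest ⊤}
  B2:  IN={e:3; rest ⊤}  OUT={a:6, e:3; rest ⊤}
  B3:  IN={e:3; rest ⊤}  OUT=(all ⊤)
  B4:  IN=(all ⊤)  OUT={c:5; rest ⊤}
  B5:  IN={c:5; rest ⊤}  OUT={c:5, d:3; rest ⊤}

Merge at B1: IN[B1] = OUT[B0] = {a: ⊤, b: ⊤, c: ⊤, d: ⊤, e: ⊤, f: ⊤}
Applying B1's transfer function to that IN value gives OUT[B1] (row B1 above).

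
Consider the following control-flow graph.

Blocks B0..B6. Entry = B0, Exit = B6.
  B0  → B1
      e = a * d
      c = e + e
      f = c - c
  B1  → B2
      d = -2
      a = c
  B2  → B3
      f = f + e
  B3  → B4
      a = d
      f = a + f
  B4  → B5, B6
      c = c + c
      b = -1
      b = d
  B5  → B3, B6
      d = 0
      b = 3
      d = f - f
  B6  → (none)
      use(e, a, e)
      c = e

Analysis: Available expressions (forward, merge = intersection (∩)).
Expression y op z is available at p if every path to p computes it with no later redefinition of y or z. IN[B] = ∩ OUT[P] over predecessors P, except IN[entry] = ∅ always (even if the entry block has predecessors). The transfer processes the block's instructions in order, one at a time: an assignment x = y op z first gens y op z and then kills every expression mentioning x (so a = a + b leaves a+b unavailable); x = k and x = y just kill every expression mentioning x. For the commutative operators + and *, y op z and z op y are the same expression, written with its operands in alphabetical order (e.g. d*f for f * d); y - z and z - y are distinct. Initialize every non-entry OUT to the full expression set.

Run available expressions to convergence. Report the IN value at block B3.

Converged values:
  B0:   IN={}   OUT={a*d, c-c, e+e}
  B1:   IN={a*d, c-c, e+e}   OUT={c-c, e+e}
  B2:   IN={c-c, e+e}   OUT={c-c, e+e}
  B3:   IN={e+e}   OUT={e+e}
  B4:   IN={e+e}   OUT={e+e}
  B5:   IN={e+e}   OUT={e+e, f-f}
  B6:   IN={e+e}   OUT={e+e}

Merge at B3: IN[B3] = OUT[B2] ∩ OUT[B5] = {e+e}

Answer: {e+e}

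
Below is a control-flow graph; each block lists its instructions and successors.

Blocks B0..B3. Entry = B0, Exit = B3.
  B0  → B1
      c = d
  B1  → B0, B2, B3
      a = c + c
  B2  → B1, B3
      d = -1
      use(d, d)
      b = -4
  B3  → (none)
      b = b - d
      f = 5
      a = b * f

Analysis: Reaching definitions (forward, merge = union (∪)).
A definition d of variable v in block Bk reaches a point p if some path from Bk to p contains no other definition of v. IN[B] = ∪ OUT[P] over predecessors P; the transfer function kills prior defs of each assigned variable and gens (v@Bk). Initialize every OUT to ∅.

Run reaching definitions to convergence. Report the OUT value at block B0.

Per-block solution:
  B0:  IN={a@B1, b@B2, c@B0, d@B2}  OUT={a@B1, b@B2, c@B0, d@B2}
  B1:  IN={a@B1, b@B2, c@B0, d@B2}  OUT={a@B1, b@B2, c@B0, d@B2}
  B2:  IN={a@B1, b@B2, c@B0, d@B2}  OUT={a@B1, b@B2, c@B0, d@B2}
  B3:  IN={a@B1, b@B2, c@B0, d@B2}  OUT={a@B3, b@B3, c@B0, d@B2, f@B3}

Merge at B0 (entry node, so the boundary value {} is joined with the incoming edge(s)): IN[B0] = {} ⊔ OUT[B1] = {a@B1, b@B2, c@B0, d@B2}
Applying B0's transfer function to that IN value gives OUT[B0] (row B0 above).

Answer: {a@B1, b@B2, c@B0, d@B2}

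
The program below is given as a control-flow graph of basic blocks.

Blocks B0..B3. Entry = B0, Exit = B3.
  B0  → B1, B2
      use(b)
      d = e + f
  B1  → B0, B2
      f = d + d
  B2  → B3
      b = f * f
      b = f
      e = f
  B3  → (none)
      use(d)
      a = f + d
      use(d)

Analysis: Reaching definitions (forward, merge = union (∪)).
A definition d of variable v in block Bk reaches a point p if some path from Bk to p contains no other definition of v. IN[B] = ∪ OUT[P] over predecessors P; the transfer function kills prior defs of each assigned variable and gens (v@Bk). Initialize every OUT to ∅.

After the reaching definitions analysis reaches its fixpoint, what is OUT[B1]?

Converged values:
  B0:  IN={d@B0, f@B1}  OUT={d@B0, f@B1}
  B1:  IN={d@B0, f@B1}  OUT={d@B0, f@B1}
  B2:  IN={d@B0, f@B1}  OUT={b@B2, d@B0, e@B2, f@B1}
  B3:  IN={b@B2, d@B0, e@B2, f@B1}  OUT={a@B3, b@B2, d@B0, e@B2, f@B1}

Merge at B1: IN[B1] = OUT[B0] = {d@B0, f@B1}
Applying B1's transfer function to that IN value gives OUT[B1] (row B1 above).

Answer: {d@B0, f@B1}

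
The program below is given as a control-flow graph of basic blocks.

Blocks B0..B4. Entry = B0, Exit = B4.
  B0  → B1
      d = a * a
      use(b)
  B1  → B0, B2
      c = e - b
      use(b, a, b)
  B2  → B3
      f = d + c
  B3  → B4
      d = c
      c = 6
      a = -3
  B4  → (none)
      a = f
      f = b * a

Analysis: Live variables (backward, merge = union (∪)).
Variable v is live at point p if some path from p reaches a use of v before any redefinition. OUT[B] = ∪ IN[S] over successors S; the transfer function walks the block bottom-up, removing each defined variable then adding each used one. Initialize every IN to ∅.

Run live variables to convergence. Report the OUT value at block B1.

Fixpoint table:
  B0:   IN={a, b, e}   OUT={a, b, d, e}
  B1:   IN={a, b, d, e}   OUT={a, b, c, d, e}
  B2:   IN={b, c, d}   OUT={b, c, f}
  B3:   IN={b, c, f}   OUT={b, f}
  B4:   IN={b, f}   OUT={}

Merge at B1: OUT[B1] = IN[B0] ⊔ IN[B2] = {a, b, c, d, e}

Answer: {a, b, c, d, e}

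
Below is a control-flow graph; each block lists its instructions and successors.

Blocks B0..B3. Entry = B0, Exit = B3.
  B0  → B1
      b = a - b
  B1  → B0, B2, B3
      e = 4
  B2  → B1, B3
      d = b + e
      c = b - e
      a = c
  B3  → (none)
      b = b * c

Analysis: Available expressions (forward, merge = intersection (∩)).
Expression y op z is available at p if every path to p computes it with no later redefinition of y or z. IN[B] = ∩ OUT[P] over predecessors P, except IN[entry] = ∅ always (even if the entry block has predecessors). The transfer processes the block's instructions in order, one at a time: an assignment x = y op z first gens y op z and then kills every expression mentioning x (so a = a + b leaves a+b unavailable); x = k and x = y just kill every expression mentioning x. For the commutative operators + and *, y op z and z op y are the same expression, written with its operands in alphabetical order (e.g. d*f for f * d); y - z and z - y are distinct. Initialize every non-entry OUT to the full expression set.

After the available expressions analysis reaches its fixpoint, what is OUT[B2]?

Answer: {b+e, b-e}

Derivation:
Per-block solution:
  B0:  IN={}  OUT={}
  B1:  IN={}  OUT={}
  B2:  IN={}  OUT={b+e, b-e}
  B3:  IN={}  OUT={}

Merge at B2: IN[B2] = OUT[B1] = {}
Applying B2's transfer function to that IN value gives OUT[B2] (row B2 above).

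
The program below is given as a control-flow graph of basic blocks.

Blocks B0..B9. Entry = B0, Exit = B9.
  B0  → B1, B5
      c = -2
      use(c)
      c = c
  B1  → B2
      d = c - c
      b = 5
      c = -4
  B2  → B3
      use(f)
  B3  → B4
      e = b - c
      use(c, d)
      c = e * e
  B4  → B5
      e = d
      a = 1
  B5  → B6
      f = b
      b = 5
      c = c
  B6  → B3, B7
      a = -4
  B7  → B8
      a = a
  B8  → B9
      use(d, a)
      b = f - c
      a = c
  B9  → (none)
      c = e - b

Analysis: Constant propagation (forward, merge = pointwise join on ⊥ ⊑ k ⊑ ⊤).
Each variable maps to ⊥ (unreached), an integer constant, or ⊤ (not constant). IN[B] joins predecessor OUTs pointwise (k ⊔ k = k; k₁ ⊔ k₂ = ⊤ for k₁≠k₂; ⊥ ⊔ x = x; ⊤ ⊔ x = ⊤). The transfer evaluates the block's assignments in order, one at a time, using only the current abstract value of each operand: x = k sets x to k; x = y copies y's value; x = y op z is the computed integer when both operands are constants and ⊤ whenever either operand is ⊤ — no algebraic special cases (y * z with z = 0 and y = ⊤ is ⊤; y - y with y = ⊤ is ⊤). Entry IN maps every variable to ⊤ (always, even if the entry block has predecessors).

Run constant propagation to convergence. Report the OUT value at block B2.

Converged values:
  B0: | IN=(all ⊤) | OUT={c:-2; rest ⊤}
  B1: | IN={c:-2; rest ⊤} | OUT={b:5, c:-4, d:0; rest ⊤}
  B2: | IN={b:5, c:-4, d:0; rest ⊤} | OUT={b:5, c:-4, d:0; rest ⊤}
  B3: | IN={b:5; rest ⊤} | OUT={b:5; rest ⊤}
  B4: | IN={b:5; rest ⊤} | OUT={a:1, b:5; rest ⊤}
  B5: | IN=(all ⊤) | OUT={b:5; rest ⊤}
  B6: | IN={b:5; rest ⊤} | OUT={a:-4, b:5; rest ⊤}
  B7: | IN={a:-4, b:5; rest ⊤} | OUT={a:-4, b:5; rest ⊤}
  B8: | IN={a:-4, b:5; rest ⊤} | OUT=(all ⊤)
  B9: | IN=(all ⊤) | OUT=(all ⊤)

Merge at B2: IN[B2] = OUT[B1] = {a: ⊤, b: 5, c: -4, d: 0, e: ⊤, f: ⊤}
Applying B2's transfer function to that IN value gives OUT[B2] (row B2 above).

Answer: {a: ⊤, b: 5, c: -4, d: 0, e: ⊤, f: ⊤}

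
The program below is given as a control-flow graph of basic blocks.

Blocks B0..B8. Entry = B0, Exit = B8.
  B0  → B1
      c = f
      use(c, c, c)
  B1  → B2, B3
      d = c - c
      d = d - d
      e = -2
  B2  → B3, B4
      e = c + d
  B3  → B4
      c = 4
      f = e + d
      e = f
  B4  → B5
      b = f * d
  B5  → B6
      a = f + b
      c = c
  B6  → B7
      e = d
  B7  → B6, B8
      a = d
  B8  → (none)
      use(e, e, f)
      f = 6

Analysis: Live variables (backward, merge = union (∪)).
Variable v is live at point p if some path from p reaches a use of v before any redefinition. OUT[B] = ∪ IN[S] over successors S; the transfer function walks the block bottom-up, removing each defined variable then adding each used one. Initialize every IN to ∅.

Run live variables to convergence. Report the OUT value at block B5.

Answer: {d, f}

Trace:
Per-block solution:
  B0: | IN={f} | OUT={c, f}
  B1: | IN={c, f} | OUT={c, d, e, f}
  B2: | IN={c, d, f} | OUT={c, d, e, f}
  B3: | IN={d, e} | OUT={c, d, f}
  B4: | IN={c, d, f} | OUT={b, c, d, f}
  B5: | IN={b, c, d, f} | OUT={d, f}
  B6: | IN={d, f} | OUT={d, e, f}
  B7: | IN={d, e, f} | OUT={d, e, f}
  B8: | IN={e, f} | OUT={}

Merge at B5: OUT[B5] = IN[B6] = {d, f}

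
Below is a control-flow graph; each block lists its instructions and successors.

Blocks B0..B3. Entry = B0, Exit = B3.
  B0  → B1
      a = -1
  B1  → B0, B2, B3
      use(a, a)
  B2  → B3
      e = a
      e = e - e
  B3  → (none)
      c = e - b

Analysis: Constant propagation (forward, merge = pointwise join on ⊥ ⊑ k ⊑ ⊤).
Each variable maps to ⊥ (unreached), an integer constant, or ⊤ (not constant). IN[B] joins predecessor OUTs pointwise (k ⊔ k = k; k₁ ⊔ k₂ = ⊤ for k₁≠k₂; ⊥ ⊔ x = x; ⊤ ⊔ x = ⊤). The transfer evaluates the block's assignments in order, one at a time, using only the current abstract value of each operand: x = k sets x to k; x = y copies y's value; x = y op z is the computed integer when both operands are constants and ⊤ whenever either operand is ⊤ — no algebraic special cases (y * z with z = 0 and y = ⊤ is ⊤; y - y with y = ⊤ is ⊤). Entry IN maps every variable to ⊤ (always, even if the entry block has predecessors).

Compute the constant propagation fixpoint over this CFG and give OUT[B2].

Answer: {a: -1, b: ⊤, c: ⊤, d: ⊤, e: 0, f: ⊤}

Trace:
Per-block solution:
  B0: | IN=(all ⊤) | OUT={a:-1; rest ⊤}
  B1: | IN={a:-1; rest ⊤} | OUT={a:-1; rest ⊤}
  B2: | IN={a:-1; rest ⊤} | OUT={a:-1, e:0; rest ⊤}
  B3: | IN={a:-1; rest ⊤} | OUT={a:-1; rest ⊤}

Merge at B2: IN[B2] = OUT[B1] = {a: -1, b: ⊤, c: ⊤, d: ⊤, e: ⊤, f: ⊤}
Applying B2's transfer function to that IN value gives OUT[B2] (row B2 above).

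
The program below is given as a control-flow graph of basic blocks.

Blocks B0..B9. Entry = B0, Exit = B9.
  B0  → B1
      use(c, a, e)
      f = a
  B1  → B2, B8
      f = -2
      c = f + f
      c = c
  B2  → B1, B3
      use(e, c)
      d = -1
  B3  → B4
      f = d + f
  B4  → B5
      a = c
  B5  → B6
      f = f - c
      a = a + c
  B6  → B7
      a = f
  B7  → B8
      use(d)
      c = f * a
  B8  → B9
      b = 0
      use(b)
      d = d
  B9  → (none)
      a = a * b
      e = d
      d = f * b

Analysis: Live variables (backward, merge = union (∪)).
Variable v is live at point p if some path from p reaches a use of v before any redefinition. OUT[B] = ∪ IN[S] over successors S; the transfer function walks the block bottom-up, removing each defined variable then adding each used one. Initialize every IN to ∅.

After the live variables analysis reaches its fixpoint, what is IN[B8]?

Answer: {a, d, f}

Trace:
Per-block solution:
  B0:   IN={a, c, d, e}   OUT={a, d, e}
  B1:   IN={a, d, e}   OUT={a, c, d, e, f}
  B2:   IN={a, c, e, f}   OUT={a, c, d, e, f}
  B3:   IN={c, d, f}   OUT={c, d, f}
  B4:   IN={c, d, f}   OUT={a, c, d, f}
  B5:   IN={a, c, d, f}   OUT={d, f}
  B6:   IN={d, f}   OUT={a, d, f}
  B7:   IN={a, d, f}   OUT={a, d, f}
  B8:   IN={a, d, f}   OUT={a, b, d, f}
  B9:   IN={a, b, d, f}   OUT={}

Merge at B8: OUT[B8] = IN[B9] = {a, b, d, f}
Applying B8's transfer function to that OUT value gives IN[B8] (row B8 above).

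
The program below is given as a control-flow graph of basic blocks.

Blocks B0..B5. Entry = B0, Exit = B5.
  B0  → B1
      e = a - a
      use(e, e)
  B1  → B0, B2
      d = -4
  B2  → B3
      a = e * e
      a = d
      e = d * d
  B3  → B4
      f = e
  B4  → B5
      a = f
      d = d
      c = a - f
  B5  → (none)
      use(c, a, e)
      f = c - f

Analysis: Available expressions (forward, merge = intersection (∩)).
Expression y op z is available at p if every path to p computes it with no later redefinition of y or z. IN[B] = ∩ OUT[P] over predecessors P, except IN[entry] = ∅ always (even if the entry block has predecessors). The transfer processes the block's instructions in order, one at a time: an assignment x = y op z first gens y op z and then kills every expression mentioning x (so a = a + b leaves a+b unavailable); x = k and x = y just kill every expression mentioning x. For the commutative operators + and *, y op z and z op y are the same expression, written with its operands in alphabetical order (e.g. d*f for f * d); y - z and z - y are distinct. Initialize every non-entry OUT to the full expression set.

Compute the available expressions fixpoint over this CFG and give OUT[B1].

Answer: {a-a}

Working:
Fixpoint table:
  B0:   IN={}   OUT={a-a}
  B1:   IN={a-a}   OUT={a-a}
  B2:   IN={a-a}   OUT={d*d}
  B3:   IN={d*d}   OUT={d*d}
  B4:   IN={d*d}   OUT={a-f}
  B5:   IN={a-f}   OUT={}

Merge at B1: IN[B1] = OUT[B0] = {a-a}
Applying B1's transfer function to that IN value gives OUT[B1] (row B1 above).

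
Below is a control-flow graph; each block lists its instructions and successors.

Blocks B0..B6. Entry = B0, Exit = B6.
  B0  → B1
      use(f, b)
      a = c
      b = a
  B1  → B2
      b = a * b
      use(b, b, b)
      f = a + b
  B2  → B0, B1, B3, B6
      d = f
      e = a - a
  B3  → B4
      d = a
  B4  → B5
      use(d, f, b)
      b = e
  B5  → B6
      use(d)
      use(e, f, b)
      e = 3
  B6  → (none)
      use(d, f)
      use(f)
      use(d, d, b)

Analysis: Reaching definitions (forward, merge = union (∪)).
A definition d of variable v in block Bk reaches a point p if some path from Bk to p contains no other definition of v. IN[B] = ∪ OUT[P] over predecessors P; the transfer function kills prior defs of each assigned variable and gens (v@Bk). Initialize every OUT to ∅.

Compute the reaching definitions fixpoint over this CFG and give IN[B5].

Per-block solution:
  B0:  IN={a@B0, b@B1, d@B2, e@B2, f@B1}  OUT={a@B0, b@B0, d@B2, e@B2, f@B1}
  B1:  IN={a@B0, b@B0, b@B1, d@B2, e@B2, f@B1}  OUT={a@B0, b@B1, d@B2, e@B2, f@B1}
  B2:  IN={a@B0, b@B1, d@B2, e@B2, f@B1}  OUT={a@B0, b@B1, d@B2, e@B2, f@B1}
  B3:  IN={a@B0, b@B1, d@B2, e@B2, f@B1}  OUT={a@B0, b@B1, d@B3, e@B2, f@B1}
  B4:  IN={a@B0, b@B1, d@B3, e@B2, f@B1}  OUT={a@B0, b@B4, d@B3, e@B2, f@B1}
  B5:  IN={a@B0, b@B4, d@B3, e@B2, f@B1}  OUT={a@B0, b@B4, d@B3, e@B5, f@B1}
  B6:  IN={a@B0, b@B1, b@B4, d@B2, d@B3, e@B2, e@B5, f@B1}  OUT={a@B0, b@B1, b@B4, d@B2, d@B3, e@B2, e@B5, f@B1}

Merge at B5: IN[B5] = OUT[B4] = {a@B0, b@B4, d@B3, e@B2, f@B1}

Answer: {a@B0, b@B4, d@B3, e@B2, f@B1}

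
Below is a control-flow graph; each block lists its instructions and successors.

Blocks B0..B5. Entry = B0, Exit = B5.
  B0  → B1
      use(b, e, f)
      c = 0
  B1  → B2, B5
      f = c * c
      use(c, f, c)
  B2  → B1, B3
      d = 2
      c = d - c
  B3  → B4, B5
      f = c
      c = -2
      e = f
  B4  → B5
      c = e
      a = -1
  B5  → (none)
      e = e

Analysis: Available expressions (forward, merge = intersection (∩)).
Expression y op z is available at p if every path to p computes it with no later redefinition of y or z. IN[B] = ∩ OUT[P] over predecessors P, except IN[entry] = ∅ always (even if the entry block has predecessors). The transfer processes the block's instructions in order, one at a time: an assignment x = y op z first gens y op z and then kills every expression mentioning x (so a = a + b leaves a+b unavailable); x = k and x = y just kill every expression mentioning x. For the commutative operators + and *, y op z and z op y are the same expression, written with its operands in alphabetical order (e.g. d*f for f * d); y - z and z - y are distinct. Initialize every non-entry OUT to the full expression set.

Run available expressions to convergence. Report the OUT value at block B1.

Fixpoint table:
  B0: | IN={} | OUT={}
  B1: | IN={} | OUT={c*c}
  B2: | IN={c*c} | OUT={}
  B3: | IN={} | OUT={}
  B4: | IN={} | OUT={}
  B5: | IN={} | OUT={}

Merge at B1: IN[B1] = OUT[B0] ∩ OUT[B2] = {}
Applying B1's transfer function to that IN value gives OUT[B1] (row B1 above).

Answer: {c*c}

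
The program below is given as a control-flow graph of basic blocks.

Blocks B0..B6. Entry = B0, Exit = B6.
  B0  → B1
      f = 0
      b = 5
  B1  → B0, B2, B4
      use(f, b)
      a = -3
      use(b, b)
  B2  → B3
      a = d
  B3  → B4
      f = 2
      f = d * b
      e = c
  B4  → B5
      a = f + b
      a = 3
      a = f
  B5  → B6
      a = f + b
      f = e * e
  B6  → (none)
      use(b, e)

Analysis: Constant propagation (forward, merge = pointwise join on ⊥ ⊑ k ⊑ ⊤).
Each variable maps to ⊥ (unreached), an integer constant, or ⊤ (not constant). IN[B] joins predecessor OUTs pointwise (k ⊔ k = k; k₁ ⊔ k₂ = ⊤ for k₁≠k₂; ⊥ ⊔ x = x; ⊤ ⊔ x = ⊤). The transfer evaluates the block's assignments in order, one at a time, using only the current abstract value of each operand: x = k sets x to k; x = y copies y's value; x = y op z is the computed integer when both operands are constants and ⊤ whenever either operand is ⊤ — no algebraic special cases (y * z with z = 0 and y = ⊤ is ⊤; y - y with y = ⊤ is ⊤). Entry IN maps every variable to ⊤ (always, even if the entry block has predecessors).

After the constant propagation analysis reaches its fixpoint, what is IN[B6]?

Answer: {a: ⊤, b: 5, c: ⊤, d: ⊤, e: ⊤, f: ⊤}

Working:
Per-block solution:
  B0:  IN=(all ⊤)  OUT={b:5, f:0; rest ⊤}
  B1:  IN={b:5, f:0; rest ⊤}  OUT={a:-3, b:5, f:0; rest ⊤}
  B2:  IN={a:-3, b:5, f:0; rest ⊤}  OUT={b:5, f:0; rest ⊤}
  B3:  IN={b:5, f:0; rest ⊤}  OUT={b:5; rest ⊤}
  B4:  IN={b:5; rest ⊤}  OUT={b:5; rest ⊤}
  B5:  IN={b:5; rest ⊤}  OUT={b:5; rest ⊤}
  B6:  IN={b:5; rest ⊤}  OUT={b:5; rest ⊤}

Merge at B6: IN[B6] = OUT[B5] = {a: ⊤, b: 5, c: ⊤, d: ⊤, e: ⊤, f: ⊤}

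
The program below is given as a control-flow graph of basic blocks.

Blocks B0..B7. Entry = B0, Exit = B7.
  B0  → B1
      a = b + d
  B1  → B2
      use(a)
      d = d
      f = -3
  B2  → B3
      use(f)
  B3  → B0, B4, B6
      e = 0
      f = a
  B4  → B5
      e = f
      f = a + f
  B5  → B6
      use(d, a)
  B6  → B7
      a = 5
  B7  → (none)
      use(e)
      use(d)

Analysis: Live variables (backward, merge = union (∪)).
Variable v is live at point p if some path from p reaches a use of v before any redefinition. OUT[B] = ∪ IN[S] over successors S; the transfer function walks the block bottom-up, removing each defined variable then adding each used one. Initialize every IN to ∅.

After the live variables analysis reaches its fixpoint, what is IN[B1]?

Per-block solution:
  B0:  IN={b, d}  OUT={a, b, d}
  B1:  IN={a, b, d}  OUT={a, b, d, f}
  B2:  IN={a, b, d, f}  OUT={a, b, d}
  B3:  IN={a, b, d}  OUT={a, b, d, e, f}
  B4:  IN={a, d, f}  OUT={a, d, e}
  B5:  IN={a, d, e}  OUT={d, e}
  B6:  IN={d, e}  OUT={d, e}
  B7:  IN={d, e}  OUT={}

Merge at B1: OUT[B1] = IN[B2] = {a, b, d, f}
Applying B1's transfer function to that OUT value gives IN[B1] (row B1 above).

Answer: {a, b, d}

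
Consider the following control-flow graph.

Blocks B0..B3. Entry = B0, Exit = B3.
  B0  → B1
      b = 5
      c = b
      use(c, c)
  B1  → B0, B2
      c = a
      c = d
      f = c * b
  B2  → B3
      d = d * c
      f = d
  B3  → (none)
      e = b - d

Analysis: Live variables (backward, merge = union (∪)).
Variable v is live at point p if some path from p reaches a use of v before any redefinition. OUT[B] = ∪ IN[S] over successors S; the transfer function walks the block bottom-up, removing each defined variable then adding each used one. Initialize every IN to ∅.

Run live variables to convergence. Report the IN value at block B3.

Per-block solution:
  B0:  IN={a, d}  OUT={a, b, d}
  B1:  IN={a, b, d}  OUT={a, b, c, d}
  B2:  IN={b, c, d}  OUT={b, d}
  B3:  IN={b, d}  OUT={}

B3 is the boundary node: OUT[B3] = {}
Applying B3's transfer function to that OUT value gives IN[B3] (row B3 above).

Answer: {b, d}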